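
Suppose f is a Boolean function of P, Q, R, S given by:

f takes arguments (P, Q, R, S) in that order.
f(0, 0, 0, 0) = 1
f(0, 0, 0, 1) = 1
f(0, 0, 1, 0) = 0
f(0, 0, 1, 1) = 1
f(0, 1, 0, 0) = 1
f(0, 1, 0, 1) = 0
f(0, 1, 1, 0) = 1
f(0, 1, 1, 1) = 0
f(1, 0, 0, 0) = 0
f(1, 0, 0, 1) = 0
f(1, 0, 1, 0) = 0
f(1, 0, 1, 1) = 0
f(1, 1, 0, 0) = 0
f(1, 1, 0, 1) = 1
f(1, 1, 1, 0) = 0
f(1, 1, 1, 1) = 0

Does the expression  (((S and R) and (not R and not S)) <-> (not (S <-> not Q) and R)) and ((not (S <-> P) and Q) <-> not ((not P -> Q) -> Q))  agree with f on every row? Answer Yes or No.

Test each input against both f and the formula:
  P=0, Q=0, R=0, S=0: formula gives 1, f = 1 ✓
  P=0, Q=0, R=0, S=1: formula gives 1, f = 1 ✓
  P=0, Q=0, R=1, S=0: formula gives 0, f = 0 ✓
  P=0, Q=0, R=1, S=1: formula gives 1, f = 1 ✓
  …and likewise for the remaining 12 rows.
No disagreement on any input; they are logically equivalent.

Yes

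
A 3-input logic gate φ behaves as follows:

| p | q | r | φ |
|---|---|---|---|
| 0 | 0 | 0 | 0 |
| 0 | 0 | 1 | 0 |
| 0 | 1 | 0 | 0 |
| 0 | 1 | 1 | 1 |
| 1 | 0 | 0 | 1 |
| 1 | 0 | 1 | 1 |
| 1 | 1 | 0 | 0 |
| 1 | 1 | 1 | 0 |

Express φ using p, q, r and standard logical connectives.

φ(p, q, r) = (((NOT p AND q) AND r) OR ((p AND NOT q) AND NOT r)) OR ((p AND NOT q) AND r)

φ=1 on 3 inputs: (0,1,1), (1,0,0), (1,0,1). Reading each as a conjunction of literals (¬p·q·r, p·¬q·¬r, p·¬q·r) and taking the OR gives the canonical DNF.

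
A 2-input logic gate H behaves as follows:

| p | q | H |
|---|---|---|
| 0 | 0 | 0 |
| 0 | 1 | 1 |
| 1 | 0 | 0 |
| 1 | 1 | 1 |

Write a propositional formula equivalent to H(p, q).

The output simply equals q.

H(p, q) = q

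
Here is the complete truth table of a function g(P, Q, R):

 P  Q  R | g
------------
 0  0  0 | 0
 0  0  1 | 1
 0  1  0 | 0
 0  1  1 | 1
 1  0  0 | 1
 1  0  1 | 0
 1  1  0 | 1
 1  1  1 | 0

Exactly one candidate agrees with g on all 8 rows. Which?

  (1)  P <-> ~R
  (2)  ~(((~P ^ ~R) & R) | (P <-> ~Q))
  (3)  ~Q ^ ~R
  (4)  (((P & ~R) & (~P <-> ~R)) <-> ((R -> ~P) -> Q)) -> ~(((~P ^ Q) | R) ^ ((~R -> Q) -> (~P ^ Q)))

(2) fails at (0,0,0): the formula yields 1, g is 0.
(3) fails at (0,1,0): the formula yields 1, g is 0.
(4) fails at (0,0,0): the formula yields 1, g is 0.
That leaves (1). Evaluating it on every row reproduces the table of g exactly.

1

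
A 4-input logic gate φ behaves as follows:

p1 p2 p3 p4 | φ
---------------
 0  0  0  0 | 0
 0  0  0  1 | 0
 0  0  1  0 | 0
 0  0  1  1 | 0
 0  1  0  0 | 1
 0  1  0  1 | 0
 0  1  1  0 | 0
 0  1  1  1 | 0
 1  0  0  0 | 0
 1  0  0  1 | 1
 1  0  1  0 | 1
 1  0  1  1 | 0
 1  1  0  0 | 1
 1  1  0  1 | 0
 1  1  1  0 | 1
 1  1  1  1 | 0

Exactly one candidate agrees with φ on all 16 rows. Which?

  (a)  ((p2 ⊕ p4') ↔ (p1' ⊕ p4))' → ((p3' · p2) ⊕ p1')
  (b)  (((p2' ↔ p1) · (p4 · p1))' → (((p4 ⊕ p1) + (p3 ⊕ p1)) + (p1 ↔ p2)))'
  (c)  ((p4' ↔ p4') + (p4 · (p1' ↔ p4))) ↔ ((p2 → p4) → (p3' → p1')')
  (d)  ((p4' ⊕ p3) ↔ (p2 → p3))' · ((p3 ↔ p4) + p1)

(a) disagrees with φ on (0,0,0,0) (formula → 1, table → 0); rule it out.
(b) disagrees with φ on (1,0,0,1) (formula → 0, table → 1); rule it out.
(c) disagrees with φ on (0,1,1,0) (formula → 1, table → 0); rule it out.
That leaves (d). Evaluating it on every row reproduces the table of φ exactly.

d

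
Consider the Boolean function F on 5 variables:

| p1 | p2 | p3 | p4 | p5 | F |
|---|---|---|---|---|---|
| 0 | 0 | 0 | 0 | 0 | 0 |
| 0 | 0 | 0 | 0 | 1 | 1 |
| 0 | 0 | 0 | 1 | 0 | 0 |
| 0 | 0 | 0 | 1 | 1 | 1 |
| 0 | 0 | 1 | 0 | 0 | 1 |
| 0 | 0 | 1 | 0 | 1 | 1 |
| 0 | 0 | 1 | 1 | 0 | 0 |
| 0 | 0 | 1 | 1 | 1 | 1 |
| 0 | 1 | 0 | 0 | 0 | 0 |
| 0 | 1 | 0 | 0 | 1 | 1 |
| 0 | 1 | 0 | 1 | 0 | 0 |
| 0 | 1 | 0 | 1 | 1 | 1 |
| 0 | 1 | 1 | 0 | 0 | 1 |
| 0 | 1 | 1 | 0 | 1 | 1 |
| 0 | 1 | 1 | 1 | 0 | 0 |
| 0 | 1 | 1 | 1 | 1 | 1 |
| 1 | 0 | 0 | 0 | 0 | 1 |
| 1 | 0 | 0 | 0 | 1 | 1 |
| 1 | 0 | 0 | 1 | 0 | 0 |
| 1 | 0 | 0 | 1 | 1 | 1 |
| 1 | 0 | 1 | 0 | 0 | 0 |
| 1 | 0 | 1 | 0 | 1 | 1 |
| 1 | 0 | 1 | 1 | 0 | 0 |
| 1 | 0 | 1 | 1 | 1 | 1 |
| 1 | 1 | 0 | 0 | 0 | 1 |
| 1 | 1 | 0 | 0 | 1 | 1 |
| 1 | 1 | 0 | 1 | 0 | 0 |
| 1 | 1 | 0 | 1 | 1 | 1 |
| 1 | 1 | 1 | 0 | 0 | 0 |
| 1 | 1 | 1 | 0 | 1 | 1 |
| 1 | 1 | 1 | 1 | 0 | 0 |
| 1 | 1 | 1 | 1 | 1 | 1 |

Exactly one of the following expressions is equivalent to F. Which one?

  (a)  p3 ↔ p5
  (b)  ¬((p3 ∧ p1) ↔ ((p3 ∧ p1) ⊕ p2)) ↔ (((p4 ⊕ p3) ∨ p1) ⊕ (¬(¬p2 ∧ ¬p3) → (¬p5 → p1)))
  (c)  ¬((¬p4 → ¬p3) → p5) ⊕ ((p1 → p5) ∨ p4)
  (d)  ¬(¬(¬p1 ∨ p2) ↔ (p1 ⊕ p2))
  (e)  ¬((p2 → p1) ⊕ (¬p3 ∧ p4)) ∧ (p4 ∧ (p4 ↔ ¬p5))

c

(a): at (0,0,0,0,0) it gives 1, but F = 0 — eliminated.
(b): at (0,0,0,0,1) it gives 0, but F = 1 — eliminated.
(d): at (0,0,0,0,1) it gives 0, but F = 1 — eliminated.
(e): at (0,0,0,0,1) it gives 0, but F = 1 — eliminated.
Only (c) survives; checking it on all 32 rows confirms it matches F.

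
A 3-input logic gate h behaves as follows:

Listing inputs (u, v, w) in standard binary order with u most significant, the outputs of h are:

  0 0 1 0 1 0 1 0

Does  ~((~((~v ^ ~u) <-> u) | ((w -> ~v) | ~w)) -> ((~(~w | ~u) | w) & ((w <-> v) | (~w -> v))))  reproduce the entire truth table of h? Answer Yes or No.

No

Evaluate ~((~((~v ^ ~u) <-> u) | ((w -> ~v) | ~w)) -> ((~(~w | ~u) | w) & ((w <-> v) | (~w -> v)))) on each row and compare to h:
  u=0, v=0, w=0: formula gives 1, but h = 0 ✗
Row (0,0,0) is a counterexample, so the formula is not equivalent to h.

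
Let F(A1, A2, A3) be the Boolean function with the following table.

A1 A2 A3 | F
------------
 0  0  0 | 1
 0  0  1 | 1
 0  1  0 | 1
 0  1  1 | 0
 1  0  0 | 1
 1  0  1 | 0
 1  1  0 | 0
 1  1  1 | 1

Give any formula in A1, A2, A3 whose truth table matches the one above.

F(A1, A2, A3) = ¬((((¬A1 ∧ A2) ∧ A3) ∨ ((A1 ∧ ¬A2) ∧ A3)) ∨ ((A1 ∧ A2) ∧ ¬A3))

F is 0 on only 3 rows — (0,1,1), (1,0,1), (1,1,0). Writing each as a minterm (¬A1·A2·A3, A1·¬A2·A3, A1·A2·¬A3) and OR-ing them characterizes exactly where F=0, so F is the negation of that disjunction.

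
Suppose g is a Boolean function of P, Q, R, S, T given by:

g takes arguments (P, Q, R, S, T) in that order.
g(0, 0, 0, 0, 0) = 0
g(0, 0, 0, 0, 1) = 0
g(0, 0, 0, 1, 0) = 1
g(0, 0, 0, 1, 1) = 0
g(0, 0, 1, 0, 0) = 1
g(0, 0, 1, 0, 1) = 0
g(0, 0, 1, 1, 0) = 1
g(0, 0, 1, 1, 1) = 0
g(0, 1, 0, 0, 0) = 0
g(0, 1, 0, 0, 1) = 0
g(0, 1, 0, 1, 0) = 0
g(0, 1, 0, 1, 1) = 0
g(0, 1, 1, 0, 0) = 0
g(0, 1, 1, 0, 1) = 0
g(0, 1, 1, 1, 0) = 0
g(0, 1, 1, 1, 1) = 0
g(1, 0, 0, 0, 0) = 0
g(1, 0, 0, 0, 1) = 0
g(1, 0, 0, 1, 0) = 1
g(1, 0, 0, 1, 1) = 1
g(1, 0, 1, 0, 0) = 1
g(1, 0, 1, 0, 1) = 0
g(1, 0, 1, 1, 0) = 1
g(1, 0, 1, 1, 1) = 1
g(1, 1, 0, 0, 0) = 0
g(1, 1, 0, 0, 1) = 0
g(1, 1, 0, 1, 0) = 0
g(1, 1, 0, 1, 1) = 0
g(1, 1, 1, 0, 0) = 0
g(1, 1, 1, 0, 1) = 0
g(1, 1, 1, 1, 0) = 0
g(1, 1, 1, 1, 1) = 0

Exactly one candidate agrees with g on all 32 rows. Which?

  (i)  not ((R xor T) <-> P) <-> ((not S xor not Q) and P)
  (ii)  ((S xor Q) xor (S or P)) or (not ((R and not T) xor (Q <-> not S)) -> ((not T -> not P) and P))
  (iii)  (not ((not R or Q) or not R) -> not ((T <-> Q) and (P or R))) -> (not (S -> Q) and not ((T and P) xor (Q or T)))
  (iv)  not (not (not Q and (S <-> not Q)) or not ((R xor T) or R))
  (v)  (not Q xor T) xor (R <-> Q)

iii

(i) fails at (0,0,0,0,0): the formula yields 1, g is 0.
(ii) fails at (0,0,0,1,1): the formula yields 1, g is 0.
(iv) fails at (0,0,0,1,0): the formula yields 0, g is 1.
(v) fails at (0,0,0,0,1): the formula yields 1, g is 0.
That leaves (iii). Evaluating it on every row reproduces the table of g exactly.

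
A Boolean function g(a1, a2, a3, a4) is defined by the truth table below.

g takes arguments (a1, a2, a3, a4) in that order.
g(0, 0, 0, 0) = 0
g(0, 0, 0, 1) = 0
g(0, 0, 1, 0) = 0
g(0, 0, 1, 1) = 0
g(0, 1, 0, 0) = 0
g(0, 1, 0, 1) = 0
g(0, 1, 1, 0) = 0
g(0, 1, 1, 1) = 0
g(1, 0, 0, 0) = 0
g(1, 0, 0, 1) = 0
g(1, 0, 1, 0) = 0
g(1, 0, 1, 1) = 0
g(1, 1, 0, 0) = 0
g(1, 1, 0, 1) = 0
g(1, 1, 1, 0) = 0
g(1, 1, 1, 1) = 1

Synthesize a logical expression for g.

g(a1, a2, a3, a4) = ((a1 and a2) and a3) and a4

The output is 1 only when every input is 1 — the AND of all inputs.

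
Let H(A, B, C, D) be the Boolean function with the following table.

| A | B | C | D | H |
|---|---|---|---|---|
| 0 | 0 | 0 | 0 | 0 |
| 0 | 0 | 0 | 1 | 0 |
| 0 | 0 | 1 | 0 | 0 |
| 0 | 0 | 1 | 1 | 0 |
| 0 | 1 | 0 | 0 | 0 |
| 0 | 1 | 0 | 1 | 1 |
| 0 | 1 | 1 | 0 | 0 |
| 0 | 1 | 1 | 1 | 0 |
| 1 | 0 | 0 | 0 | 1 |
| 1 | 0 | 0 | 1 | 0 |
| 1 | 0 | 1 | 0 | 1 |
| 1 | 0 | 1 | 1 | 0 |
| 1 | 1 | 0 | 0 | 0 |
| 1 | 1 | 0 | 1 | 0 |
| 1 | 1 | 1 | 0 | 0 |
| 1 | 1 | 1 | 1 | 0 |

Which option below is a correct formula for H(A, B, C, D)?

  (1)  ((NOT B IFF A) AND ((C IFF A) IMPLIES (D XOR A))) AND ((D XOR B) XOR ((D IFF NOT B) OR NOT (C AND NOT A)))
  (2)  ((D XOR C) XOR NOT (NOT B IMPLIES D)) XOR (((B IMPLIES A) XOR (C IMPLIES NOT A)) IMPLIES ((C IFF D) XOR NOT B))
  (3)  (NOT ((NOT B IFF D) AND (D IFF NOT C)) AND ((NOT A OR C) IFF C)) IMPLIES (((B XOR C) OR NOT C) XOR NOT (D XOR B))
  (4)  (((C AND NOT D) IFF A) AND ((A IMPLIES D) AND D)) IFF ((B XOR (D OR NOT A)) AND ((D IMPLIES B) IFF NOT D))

(2): at (0,0,1,0) it gives 1, but H = 0 — eliminated.
(3): at (0,0,0,0) it gives 1, but H = 0 — eliminated.
(4): at (0,0,0,1) it gives 1, but H = 0 — eliminated.
(1) is the remaining candidate, and it agrees with H on all 16 inputs.

1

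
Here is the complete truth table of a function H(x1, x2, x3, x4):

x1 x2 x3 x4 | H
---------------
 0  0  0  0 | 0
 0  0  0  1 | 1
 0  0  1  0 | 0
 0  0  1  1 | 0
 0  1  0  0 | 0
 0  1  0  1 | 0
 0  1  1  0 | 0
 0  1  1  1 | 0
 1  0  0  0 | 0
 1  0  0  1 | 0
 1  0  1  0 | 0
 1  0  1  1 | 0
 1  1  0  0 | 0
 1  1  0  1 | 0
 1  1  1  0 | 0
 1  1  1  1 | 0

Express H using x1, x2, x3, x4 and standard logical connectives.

H(x1, x2, x3, x4) = ((~x1 & ~x2) & ~x3) & x4

Only row (0,0,0,1) gives 1. That row's minterm ¬x1·¬x2·¬x3·x4 is H directly.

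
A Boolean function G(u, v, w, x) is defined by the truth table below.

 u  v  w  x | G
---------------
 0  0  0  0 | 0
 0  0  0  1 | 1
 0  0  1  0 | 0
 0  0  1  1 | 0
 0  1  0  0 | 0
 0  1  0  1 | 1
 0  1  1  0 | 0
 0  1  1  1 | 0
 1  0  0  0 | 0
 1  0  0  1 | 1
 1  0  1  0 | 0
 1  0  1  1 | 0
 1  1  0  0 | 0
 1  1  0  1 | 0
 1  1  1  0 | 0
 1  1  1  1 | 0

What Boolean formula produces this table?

G(u, v, w, x) = ((((u' · v') · w') · x) + (((u' · v) · w') · x)) + (((u · v') · w') · x)

Collect the rows where G=1 — (0,0,0,1), (0,1,0,1), (1,0,0,1) — and write one minterm per row: ¬u·¬v·¬w·x, ¬u·v·¬w·x, u·¬v·¬w·x. Their union (logical OR) reproduces the table exactly.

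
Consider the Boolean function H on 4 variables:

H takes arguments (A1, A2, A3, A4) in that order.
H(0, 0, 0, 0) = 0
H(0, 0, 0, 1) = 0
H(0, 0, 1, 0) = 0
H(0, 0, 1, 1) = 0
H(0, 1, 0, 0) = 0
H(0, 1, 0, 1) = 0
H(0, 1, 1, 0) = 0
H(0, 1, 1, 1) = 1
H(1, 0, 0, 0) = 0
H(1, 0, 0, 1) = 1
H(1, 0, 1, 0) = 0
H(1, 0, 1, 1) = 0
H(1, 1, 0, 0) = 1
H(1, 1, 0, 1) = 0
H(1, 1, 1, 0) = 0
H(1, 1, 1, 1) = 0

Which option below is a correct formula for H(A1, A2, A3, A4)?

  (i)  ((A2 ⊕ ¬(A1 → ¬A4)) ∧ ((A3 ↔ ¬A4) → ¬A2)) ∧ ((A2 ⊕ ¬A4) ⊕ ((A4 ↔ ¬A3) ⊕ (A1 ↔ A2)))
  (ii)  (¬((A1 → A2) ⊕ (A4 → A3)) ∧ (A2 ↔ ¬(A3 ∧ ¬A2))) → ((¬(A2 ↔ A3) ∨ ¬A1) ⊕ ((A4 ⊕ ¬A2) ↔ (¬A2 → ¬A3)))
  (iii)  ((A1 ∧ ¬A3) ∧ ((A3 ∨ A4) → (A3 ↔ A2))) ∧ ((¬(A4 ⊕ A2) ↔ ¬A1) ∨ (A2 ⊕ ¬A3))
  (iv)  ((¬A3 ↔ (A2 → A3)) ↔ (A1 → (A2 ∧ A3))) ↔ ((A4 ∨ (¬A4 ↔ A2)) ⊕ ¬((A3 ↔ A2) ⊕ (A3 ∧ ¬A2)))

(ii) fails at (0,0,0,0): the formula yields 1, H is 0.
(iii) fails at (0,1,1,1): the formula yields 0, H is 1.
(iv) fails at (0,0,0,1): the formula yields 1, H is 0.
That leaves (i). Evaluating it on every row reproduces the table of H exactly.

i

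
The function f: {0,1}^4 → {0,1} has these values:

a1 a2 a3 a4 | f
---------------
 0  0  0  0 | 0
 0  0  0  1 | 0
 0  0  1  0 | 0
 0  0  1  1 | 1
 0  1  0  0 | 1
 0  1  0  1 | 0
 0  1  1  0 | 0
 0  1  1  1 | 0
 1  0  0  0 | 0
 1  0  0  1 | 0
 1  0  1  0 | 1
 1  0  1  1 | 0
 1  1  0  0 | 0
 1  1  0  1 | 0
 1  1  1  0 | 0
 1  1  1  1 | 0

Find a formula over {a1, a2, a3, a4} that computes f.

Collect the rows where f=1 — (0,0,1,1), (0,1,0,0), (1,0,1,0) — and write one minterm per row: ¬a1·¬a2·a3·a4, ¬a1·a2·¬a3·¬a4, a1·¬a2·a3·¬a4. Their union (logical OR) reproduces the table exactly.

f(a1, a2, a3, a4) = ((((not a1 and not a2) and a3) and a4) or (((not a1 and a2) and not a3) and not a4)) or (((a1 and not a2) and a3) and not a4)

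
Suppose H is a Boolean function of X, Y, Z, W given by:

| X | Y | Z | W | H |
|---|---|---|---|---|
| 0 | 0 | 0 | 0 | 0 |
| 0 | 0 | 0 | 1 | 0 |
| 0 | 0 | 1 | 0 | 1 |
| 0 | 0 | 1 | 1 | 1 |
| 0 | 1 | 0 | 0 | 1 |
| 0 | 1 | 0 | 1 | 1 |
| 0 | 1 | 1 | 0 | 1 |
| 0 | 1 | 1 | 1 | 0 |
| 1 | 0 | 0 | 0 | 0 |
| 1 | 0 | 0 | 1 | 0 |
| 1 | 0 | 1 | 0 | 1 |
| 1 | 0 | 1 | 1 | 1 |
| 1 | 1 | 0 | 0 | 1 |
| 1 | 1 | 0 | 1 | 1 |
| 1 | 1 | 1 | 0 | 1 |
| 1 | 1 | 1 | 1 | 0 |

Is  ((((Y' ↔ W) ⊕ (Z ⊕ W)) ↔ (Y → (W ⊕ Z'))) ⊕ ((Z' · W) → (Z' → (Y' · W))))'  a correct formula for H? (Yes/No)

Check the formula against H row by row:
  X=0, Y=0, Z=0, W=0: formula gives 0, H = 0 ✓
  X=0, Y=0, Z=0, W=1: formula gives 0, H = 0 ✓
  X=0, Y=0, Z=1, W=0: formula gives 1, H = 1 ✓
  X=0, Y=0, Z=1, W=1: formula gives 1, H = 1 ✓
  …and likewise for the remaining 12 rows.
All 16 rows match — the expression computes H exactly.

Yes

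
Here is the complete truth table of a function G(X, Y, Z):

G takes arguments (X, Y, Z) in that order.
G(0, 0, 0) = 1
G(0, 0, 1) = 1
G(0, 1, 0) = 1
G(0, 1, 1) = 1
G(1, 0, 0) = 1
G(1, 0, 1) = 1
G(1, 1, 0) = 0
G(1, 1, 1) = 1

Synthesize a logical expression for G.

G is 0 on exactly one input, (1,1,0), whose minterm is X·Y·¬Z. So G is the negation of that single conjunction.

G(X, Y, Z) = ((X · Y) · Z')'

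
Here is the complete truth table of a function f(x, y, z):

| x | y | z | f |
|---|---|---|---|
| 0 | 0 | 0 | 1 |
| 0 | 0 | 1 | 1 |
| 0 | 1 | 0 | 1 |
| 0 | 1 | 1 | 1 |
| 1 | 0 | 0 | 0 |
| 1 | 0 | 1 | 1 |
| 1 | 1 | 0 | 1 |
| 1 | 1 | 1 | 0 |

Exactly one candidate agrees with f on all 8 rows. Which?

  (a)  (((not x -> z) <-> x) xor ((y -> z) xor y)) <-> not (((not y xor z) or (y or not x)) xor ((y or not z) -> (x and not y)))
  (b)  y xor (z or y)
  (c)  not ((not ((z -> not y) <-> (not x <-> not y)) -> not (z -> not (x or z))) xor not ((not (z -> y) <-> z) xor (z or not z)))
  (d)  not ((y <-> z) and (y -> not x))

a

(b): at (0,0,0) it gives 0, but f = 1 — eliminated.
(c): at (0,1,0) it gives 0, but f = 1 — eliminated.
(d): at (0,0,0) it gives 0, but f = 1 — eliminated.
That leaves (a). Evaluating it on every row reproduces the table of f exactly.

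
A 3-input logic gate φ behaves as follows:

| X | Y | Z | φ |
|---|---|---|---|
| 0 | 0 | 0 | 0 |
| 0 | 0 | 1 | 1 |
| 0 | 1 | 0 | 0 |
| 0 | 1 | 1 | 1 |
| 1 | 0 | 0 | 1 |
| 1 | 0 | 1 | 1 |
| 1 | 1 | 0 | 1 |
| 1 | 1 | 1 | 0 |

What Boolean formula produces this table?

There are just 3 zero rows: (0,0,0), (0,1,0), (1,1,1). Their minterms are ¬X·¬Y·¬Z, ¬X·Y·¬Z, X·Y·Z; the OR of those covers precisely the 0-outputs, and negating it yields φ.

φ(X, Y, Z) = NOT ((((NOT X AND NOT Y) AND NOT Z) OR ((NOT X AND Y) AND NOT Z)) OR ((X AND Y) AND Z))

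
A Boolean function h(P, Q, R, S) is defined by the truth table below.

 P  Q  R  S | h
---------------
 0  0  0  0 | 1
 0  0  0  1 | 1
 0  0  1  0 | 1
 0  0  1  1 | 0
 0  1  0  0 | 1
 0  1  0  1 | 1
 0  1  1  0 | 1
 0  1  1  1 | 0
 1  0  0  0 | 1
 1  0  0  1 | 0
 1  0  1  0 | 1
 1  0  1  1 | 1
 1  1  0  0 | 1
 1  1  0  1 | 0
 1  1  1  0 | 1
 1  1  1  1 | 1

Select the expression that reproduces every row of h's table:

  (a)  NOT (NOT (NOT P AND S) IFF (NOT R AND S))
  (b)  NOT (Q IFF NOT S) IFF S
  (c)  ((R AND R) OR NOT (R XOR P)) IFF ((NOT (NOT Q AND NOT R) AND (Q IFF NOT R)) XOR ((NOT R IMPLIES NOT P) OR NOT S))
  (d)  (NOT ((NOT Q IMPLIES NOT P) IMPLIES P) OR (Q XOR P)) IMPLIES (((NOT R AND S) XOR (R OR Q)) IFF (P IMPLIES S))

(b) disagrees with h on (0,0,0,0) (formula → 0, table → 1); rule it out.
(c) disagrees with h on (0,0,1,0) (formula → 0, table → 1); rule it out.
(d) disagrees with h on (0,0,0,0) (formula → 0, table → 1); rule it out.
(a) is the remaining candidate, and it agrees with h on all 16 inputs.

a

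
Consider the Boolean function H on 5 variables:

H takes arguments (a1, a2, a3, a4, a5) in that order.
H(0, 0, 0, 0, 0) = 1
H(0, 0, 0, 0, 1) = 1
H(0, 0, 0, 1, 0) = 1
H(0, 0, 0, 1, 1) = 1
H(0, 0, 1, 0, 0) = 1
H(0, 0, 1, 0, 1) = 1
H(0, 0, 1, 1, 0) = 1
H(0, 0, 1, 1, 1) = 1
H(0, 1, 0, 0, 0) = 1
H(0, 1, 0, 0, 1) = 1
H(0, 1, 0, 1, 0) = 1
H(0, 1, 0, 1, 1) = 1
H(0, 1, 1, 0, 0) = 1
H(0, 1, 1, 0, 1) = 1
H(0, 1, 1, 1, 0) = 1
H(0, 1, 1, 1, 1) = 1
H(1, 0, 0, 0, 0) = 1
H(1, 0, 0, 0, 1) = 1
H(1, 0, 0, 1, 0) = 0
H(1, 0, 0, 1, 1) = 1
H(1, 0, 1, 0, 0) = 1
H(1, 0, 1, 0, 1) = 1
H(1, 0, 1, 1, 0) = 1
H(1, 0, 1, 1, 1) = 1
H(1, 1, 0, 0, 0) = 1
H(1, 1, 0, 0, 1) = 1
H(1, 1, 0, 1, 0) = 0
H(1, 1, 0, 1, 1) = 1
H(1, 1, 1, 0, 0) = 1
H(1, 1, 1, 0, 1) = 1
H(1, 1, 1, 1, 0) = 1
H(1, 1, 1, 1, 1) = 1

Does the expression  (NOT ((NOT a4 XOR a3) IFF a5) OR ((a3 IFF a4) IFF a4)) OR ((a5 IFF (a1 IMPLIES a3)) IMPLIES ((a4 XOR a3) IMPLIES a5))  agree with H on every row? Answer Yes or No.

Yes

Test each input against both H and the formula:
  a1=0, a2=0, a3=0, a4=0, a5=0: formula gives 1, H = 1 ✓
  a1=0, a2=0, a3=0, a4=0, a5=1: formula gives 1, H = 1 ✓
  a1=0, a2=0, a3=0, a4=1, a5=0: formula gives 1, H = 1 ✓
  a1=0, a2=0, a3=0, a4=1, a5=1: formula gives 1, H = 1 ✓
  …and likewise for the remaining 28 rows.
Every row agrees, so the formula is equivalent.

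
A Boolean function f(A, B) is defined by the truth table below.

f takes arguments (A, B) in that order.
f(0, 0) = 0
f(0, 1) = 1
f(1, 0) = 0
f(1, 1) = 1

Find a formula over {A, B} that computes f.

The output simply equals B.

f(A, B) = B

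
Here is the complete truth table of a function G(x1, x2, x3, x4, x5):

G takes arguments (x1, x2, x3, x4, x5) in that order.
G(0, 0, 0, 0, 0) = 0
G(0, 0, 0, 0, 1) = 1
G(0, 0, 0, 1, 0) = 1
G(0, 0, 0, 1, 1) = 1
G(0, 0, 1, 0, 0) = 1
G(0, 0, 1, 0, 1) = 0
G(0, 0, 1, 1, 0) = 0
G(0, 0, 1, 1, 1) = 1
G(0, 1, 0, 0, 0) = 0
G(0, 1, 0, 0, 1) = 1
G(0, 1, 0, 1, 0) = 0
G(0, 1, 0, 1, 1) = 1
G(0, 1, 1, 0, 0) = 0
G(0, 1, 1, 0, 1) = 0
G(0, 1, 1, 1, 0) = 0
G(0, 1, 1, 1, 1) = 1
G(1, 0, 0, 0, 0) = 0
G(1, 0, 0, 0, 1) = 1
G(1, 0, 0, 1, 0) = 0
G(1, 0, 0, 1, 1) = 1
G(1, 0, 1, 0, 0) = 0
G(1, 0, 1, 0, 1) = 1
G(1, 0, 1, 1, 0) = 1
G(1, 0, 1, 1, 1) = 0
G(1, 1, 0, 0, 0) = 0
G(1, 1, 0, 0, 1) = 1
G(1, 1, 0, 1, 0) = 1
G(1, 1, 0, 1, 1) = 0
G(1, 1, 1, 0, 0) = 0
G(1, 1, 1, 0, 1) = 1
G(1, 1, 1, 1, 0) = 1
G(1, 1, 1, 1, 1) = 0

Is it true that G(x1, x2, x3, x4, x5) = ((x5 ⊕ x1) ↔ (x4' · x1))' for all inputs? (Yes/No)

Test each input against both G and the formula:
  x1=0, x2=0, x3=0, x4=0, x5=0: formula gives 0, G = 0 ✓
  x1=0, x2=0, x3=0, x4=0, x5=1: formula gives 1, G = 1 ✓
  x1=0, x2=0, x3=0, x4=1, x5=0: formula gives 0, but G = 1 ✗
A single disagreement suffices: at (0,0,0,1,0) they differ, so the formula does not compute G.

No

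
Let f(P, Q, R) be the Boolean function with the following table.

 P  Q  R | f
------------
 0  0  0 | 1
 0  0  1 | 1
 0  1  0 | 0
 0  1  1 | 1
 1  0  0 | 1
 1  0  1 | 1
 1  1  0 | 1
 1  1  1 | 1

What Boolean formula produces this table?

Only row (0,1,0) gives 0. So f is 1 everywhere except there — the complement of the minterm ¬P·Q·¬R.

f(P, Q, R) = ((P' · Q) · R')'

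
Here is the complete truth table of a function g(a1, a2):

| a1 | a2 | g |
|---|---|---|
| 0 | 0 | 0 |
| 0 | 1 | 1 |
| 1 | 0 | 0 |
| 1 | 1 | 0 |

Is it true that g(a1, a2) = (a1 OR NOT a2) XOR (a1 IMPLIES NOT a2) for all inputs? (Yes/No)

No

Evaluate (a1 OR NOT a2) XOR (a1 IMPLIES NOT a2) on each row and compare to g:
  a1=0, a2=0: formula gives 0, g = 0 ✓
  a1=0, a2=1: formula gives 1, g = 1 ✓
  a1=1, a2=0: formula gives 0, g = 0 ✓
  a1=1, a2=1: formula gives 1, but g = 0 ✗
A single disagreement suffices: at (1,1) they differ, so the formula does not compute g.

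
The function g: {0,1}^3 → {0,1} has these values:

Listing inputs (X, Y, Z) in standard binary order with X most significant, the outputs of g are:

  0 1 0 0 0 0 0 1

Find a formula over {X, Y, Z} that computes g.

g(X, Y, Z) = ((~X & ~Y) & Z) | ((X & Y) & Z)

The 1-rows are (0,0,1), (1,1,1). Each contributes one minterm — ¬X·¬Y·Z; X·Y·Z — and their disjunction is a sum-of-products form of g.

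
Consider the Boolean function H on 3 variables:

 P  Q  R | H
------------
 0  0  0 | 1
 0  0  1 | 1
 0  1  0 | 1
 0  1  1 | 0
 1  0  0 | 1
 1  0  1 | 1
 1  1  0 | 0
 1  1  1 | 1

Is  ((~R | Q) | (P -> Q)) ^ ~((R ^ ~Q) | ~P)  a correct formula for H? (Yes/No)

Check the formula against H row by row:
  P=0, Q=0, R=0: formula gives 1, H = 1 ✓
  P=0, Q=0, R=1: formula gives 1, H = 1 ✓
  P=0, Q=1, R=0: formula gives 1, H = 1 ✓
  P=0, Q=1, R=1: formula gives 1, but H = 0 ✗
Row (0,1,1) is a counterexample, so the formula is not equivalent to H.

No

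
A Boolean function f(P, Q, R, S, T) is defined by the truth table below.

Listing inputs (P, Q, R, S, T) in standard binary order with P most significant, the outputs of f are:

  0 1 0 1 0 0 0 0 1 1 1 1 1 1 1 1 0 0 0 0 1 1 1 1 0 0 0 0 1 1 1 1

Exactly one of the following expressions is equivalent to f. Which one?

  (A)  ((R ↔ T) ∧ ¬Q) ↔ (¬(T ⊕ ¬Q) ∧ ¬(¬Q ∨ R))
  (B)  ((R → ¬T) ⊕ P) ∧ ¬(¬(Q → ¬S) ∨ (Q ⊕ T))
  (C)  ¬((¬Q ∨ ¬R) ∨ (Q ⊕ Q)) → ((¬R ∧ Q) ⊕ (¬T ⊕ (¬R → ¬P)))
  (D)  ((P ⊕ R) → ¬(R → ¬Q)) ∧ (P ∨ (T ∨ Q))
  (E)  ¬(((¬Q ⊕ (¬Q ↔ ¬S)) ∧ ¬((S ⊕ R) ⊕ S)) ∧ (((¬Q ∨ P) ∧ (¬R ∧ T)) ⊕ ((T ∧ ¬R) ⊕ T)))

D

(A) disagrees with f on (0,0,1,0,0) (formula → 1, table → 0); rule it out.
(B) disagrees with f on (0,0,0,0,0) (formula → 1, table → 0); rule it out.
(C) disagrees with f on (0,0,0,0,0) (formula → 1, table → 0); rule it out.
(E) disagrees with f on (0,0,0,0,0) (formula → 1, table → 0); rule it out.
(D) is the remaining candidate, and it agrees with f on all 32 inputs.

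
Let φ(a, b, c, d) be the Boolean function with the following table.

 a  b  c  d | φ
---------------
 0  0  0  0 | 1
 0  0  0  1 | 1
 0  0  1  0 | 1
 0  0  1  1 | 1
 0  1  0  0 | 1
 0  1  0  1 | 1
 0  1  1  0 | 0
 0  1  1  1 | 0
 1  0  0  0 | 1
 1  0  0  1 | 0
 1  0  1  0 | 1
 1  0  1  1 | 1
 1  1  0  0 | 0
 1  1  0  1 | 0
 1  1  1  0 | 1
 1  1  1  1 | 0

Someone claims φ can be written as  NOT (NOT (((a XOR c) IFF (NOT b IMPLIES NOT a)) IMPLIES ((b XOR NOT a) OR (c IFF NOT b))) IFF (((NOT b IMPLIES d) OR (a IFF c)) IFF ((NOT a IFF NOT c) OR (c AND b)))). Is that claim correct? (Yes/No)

No

Evaluate NOT (NOT (((a XOR c) IFF (NOT b IMPLIES NOT a)) IMPLIES ((b XOR NOT a) OR (c IFF NOT b))) IFF (((NOT b IMPLIES d) OR (a IFF c)) IFF ((NOT a IFF NOT c) OR (c AND b)))) on each row and compare to φ:
  a=0, b=0, c=0, d=0: formula gives 1, φ = 1 ✓
  a=0, b=0, c=0, d=1: formula gives 1, φ = 1 ✓
  a=0, b=0, c=1, d=0: formula gives 1, φ = 1 ✓
  a=0, b=0, c=1, d=1: formula gives 0, but φ = 1 ✗
Since they disagree at (0,0,1,1), the expression is not a correct formula for φ.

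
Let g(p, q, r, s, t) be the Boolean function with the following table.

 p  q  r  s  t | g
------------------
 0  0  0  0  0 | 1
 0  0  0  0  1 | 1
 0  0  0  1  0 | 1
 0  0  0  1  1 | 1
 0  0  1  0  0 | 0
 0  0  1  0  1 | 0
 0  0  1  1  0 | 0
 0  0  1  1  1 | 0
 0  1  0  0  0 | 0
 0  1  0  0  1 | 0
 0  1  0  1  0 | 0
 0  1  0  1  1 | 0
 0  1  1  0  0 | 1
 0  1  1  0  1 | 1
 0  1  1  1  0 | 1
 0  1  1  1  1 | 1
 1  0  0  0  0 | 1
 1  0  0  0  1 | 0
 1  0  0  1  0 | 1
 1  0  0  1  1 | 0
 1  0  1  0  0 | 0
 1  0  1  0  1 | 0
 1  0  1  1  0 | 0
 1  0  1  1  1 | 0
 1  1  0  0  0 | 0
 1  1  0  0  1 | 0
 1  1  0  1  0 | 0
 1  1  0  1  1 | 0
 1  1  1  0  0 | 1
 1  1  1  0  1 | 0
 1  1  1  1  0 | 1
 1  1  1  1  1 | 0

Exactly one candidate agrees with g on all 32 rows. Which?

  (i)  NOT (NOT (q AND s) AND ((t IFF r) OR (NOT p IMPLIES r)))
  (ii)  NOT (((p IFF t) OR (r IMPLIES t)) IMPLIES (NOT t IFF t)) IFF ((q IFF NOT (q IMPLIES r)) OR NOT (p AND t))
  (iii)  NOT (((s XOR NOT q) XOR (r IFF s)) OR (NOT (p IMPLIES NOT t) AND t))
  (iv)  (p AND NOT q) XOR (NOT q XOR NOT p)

iii

(i): at (0,0,0,0,0) it gives 0, but g = 1 — eliminated.
(ii): at (0,0,1,0,0) it gives 1, but g = 0 — eliminated.
(iv): at (0,0,0,0,0) it gives 0, but g = 1 — eliminated.
That leaves (iii). Evaluating it on every row reproduces the table of g exactly.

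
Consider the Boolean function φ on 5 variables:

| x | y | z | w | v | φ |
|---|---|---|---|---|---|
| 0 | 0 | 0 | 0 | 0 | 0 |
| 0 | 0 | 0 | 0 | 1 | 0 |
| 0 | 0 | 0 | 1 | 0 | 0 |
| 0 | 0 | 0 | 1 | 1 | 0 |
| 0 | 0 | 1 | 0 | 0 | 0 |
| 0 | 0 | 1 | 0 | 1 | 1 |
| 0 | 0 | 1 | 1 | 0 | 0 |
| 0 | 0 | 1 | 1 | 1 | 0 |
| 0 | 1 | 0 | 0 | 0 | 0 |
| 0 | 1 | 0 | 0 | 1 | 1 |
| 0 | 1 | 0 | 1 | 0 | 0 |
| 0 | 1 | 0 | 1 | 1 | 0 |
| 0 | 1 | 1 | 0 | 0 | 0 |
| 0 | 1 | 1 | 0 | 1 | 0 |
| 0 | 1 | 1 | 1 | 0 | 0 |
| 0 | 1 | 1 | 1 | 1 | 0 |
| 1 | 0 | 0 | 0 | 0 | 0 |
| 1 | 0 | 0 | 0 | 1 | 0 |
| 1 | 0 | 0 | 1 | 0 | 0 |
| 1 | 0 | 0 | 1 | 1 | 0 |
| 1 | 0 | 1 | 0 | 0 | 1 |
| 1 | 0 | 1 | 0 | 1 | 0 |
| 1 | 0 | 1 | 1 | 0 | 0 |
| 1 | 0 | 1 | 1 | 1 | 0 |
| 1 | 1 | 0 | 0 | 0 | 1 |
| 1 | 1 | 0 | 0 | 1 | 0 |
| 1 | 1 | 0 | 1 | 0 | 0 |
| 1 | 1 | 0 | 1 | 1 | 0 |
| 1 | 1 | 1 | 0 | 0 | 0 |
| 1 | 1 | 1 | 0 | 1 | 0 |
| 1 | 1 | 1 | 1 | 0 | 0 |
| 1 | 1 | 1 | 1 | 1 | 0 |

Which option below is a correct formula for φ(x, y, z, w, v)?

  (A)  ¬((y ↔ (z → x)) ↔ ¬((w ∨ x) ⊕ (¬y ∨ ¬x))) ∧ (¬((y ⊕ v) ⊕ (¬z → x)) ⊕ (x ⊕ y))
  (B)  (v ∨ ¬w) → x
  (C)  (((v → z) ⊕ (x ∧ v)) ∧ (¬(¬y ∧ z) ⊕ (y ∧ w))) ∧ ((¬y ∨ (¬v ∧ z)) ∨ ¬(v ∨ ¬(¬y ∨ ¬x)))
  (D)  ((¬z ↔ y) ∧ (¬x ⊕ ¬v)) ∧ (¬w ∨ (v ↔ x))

D

(A) fails at (0,0,0,1,0): the formula yields 1, φ is 0.
(B) fails at (0,0,0,1,0): the formula yields 1, φ is 0.
(C) fails at (0,0,0,0,0): the formula yields 1, φ is 0.
(D) is the remaining candidate, and it agrees with φ on all 32 inputs.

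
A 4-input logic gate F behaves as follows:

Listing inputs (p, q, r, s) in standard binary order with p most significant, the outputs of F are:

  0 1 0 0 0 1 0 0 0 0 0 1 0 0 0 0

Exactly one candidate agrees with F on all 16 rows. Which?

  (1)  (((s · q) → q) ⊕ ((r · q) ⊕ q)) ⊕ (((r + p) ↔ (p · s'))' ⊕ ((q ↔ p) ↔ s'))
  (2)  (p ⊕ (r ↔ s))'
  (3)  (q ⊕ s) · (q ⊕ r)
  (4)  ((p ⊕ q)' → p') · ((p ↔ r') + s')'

(1) fails at (0,0,1,0): the formula yields 1, F is 0.
(2) fails at (0,0,1,0): the formula yields 1, F is 0.
(3) fails at (0,0,0,1): the formula yields 0, F is 1.
Only (4) survives; checking it on all 16 rows confirms it matches F.

4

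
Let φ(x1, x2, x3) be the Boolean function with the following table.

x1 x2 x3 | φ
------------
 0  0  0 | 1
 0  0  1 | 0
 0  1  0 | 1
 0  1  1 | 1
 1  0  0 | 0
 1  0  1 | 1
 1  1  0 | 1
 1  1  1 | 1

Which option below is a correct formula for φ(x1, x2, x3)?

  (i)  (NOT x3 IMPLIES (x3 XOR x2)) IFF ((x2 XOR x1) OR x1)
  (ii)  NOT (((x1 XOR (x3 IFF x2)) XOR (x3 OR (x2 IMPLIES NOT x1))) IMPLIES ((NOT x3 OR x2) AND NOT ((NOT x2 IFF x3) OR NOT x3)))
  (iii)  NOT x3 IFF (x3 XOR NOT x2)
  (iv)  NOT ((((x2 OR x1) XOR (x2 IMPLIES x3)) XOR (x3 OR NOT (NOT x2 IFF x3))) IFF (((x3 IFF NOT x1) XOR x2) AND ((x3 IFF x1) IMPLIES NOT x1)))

(ii) fails at (0,0,0): the formula yields 0, φ is 1.
(iii) fails at (0,0,1): the formula yields 1, φ is 0.
(iv) fails at (0,0,0): the formula yields 0, φ is 1.
Only (i) survives; checking it on all 8 rows confirms it matches φ.

i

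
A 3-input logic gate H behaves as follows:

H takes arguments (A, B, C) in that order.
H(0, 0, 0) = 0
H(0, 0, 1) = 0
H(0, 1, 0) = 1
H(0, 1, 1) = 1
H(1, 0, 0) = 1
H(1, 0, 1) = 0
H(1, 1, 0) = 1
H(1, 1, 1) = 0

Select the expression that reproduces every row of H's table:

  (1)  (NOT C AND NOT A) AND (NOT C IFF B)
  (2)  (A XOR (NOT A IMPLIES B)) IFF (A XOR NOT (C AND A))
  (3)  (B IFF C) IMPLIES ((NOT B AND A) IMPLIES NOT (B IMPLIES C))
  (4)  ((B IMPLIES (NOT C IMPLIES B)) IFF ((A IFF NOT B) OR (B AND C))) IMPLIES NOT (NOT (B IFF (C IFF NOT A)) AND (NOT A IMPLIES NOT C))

2

(1) disagrees with H on (0,1,1) (formula → 0, table → 1); rule it out.
(3) disagrees with H on (0,0,0) (formula → 1, table → 0); rule it out.
(4) disagrees with H on (0,0,0) (formula → 1, table → 0); rule it out.
Only (2) survives; checking it on all 8 rows confirms it matches H.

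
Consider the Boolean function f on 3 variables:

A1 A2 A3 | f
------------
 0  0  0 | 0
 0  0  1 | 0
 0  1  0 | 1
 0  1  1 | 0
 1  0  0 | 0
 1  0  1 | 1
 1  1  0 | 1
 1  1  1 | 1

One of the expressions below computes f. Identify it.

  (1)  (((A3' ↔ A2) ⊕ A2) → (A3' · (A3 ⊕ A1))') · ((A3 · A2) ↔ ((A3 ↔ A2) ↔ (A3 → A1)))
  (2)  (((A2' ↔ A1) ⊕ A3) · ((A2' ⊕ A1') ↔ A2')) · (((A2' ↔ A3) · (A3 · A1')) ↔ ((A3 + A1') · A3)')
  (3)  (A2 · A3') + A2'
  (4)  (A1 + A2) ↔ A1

(2): at (0,1,0) it gives 0, but f = 1 — eliminated.
(3): at (0,0,0) it gives 1, but f = 0 — eliminated.
(4): at (0,0,0) it gives 1, but f = 0 — eliminated.
Only (1) survives; checking it on all 8 rows confirms it matches f.

1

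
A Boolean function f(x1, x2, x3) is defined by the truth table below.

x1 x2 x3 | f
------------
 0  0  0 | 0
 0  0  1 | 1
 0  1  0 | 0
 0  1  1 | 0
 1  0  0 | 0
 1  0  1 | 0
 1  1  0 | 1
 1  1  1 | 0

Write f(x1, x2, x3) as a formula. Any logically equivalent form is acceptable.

f(x1, x2, x3) = ((NOT x1 AND NOT x2) AND x3) OR ((x1 AND x2) AND NOT x3)

f=1 on 2 inputs: (0,0,1), (1,1,0). Reading each as a conjunction of literals (¬x1·¬x2·x3, x1·x2·¬x3) and taking the OR gives the canonical DNF.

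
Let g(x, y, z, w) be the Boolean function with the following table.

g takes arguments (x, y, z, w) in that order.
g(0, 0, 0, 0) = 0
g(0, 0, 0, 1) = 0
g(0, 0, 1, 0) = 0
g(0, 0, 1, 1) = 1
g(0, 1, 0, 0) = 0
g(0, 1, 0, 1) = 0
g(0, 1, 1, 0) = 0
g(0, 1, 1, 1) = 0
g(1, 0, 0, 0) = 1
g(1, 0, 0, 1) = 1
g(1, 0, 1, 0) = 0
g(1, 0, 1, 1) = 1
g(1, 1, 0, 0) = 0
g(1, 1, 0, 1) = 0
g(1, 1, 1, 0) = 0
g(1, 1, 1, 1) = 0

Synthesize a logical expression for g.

g=1 on 4 inputs: (0,0,1,1), (1,0,0,0), (1,0,0,1), (1,0,1,1). Reading each as a conjunction of literals (¬x·¬y·z·w, x·¬y·¬z·¬w, x·¬y·¬z·w, x·¬y·z·w) and taking the OR gives the canonical DNF.

g(x, y, z, w) = (((((~x & ~y) & z) & w) | (((x & ~y) & ~z) & ~w)) | (((x & ~y) & ~z) & w)) | (((x & ~y) & z) & w)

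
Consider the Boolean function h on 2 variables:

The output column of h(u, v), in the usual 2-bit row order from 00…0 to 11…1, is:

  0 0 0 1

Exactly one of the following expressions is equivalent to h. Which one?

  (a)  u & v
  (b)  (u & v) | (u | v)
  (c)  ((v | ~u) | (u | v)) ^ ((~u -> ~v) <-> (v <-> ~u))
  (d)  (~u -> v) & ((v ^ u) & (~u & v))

(b) fails at (0,1): the formula yields 1, h is 0.
(c) fails at (0,0): the formula yields 1, h is 0.
(d) fails at (0,1): the formula yields 1, h is 0.
(a) is the remaining candidate, and it agrees with h on all 4 inputs.

a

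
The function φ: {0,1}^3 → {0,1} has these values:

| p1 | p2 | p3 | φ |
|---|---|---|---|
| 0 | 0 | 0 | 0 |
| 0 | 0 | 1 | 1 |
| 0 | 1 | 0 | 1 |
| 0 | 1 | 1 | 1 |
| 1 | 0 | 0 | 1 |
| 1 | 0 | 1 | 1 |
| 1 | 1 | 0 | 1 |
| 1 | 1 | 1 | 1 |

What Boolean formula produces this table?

φ(p1, p2, p3) = (p1 or p2) or p3

The output is 1 whenever at least one input is 1 — the OR of all inputs.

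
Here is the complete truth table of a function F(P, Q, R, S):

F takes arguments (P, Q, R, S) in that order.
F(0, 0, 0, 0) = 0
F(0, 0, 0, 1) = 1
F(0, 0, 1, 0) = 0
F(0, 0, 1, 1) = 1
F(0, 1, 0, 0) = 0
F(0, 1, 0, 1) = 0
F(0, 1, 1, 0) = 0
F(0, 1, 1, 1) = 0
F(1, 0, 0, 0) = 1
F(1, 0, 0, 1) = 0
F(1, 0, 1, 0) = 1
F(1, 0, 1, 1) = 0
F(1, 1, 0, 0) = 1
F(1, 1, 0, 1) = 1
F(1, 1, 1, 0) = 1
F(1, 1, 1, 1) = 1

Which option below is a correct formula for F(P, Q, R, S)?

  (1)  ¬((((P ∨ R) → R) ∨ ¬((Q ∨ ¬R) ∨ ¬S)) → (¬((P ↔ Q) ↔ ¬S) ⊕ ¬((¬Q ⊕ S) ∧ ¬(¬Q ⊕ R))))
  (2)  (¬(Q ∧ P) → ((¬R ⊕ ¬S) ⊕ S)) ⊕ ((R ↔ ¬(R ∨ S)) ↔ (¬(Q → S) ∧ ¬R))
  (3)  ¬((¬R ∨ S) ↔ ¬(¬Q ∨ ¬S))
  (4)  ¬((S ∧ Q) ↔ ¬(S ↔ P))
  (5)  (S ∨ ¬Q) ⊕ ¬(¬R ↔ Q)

(1) disagrees with F on (0,0,1,0) (formula → 1, table → 0); rule it out.
(2) disagrees with F on (0,0,0,0) (formula → 1, table → 0); rule it out.
(3) disagrees with F on (0,0,0,0) (formula → 1, table → 0); rule it out.
(5) disagrees with F on (0,0,0,1) (formula → 0, table → 1); rule it out.
(4) is the remaining candidate, and it agrees with F on all 16 inputs.

4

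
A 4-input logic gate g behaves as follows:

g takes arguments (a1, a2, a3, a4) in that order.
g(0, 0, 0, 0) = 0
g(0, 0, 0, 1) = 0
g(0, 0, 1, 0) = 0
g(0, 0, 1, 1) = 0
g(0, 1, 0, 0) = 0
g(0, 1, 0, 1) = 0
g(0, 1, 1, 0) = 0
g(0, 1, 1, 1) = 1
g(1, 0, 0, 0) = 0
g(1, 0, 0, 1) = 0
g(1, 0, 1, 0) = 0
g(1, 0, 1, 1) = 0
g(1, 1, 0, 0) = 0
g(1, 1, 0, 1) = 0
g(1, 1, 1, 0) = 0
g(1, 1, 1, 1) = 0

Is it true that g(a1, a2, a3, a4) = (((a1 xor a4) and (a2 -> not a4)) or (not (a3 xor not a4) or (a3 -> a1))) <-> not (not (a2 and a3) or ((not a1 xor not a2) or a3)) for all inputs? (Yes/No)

Test each input against both g and the formula:
  a1=0, a2=0, a3=0, a4=0: formula gives 0, g = 0 ✓
  a1=0, a2=0, a3=0, a4=1: formula gives 0, g = 0 ✓
  a1=0, a2=0, a3=1, a4=0: formula gives 0, g = 0 ✓
  a1=0, a2=0, a3=1, a4=1: formula gives 0, g = 0 ✓
  … (the remaining 12 rows also agree.)
All 16 rows match — the expression computes g exactly.

Yes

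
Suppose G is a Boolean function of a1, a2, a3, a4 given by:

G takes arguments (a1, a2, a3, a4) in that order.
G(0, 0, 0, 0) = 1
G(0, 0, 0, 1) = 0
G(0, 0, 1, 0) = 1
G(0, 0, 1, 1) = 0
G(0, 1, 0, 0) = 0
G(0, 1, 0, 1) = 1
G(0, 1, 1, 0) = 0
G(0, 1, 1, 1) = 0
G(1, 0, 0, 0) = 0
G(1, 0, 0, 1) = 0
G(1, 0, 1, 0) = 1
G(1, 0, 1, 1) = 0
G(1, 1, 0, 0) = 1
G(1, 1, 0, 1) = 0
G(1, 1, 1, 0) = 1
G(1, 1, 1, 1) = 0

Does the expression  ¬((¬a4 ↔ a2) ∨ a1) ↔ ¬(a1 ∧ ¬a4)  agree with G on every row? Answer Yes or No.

No

Test each input against both G and the formula:
  a1=0, a2=0, a3=0, a4=0: formula gives 1, G = 1 ✓
  a1=0, a2=0, a3=0, a4=1: formula gives 0, G = 0 ✓
  a1=0, a2=0, a3=1, a4=0: formula gives 1, G = 1 ✓
  a1=0, a2=0, a3=1, a4=1: formula gives 0, G = 0 ✓
  …
  a1=0, a2=1, a3=1, a4=1: formula gives 1, but G = 0 ✗
A single disagreement suffices: at (0,1,1,1) they differ, so the formula does not compute G.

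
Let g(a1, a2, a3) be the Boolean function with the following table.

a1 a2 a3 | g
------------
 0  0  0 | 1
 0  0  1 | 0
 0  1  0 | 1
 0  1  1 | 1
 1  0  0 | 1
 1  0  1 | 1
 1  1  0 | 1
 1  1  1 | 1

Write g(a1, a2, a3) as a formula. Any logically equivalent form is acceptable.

g(a1, a2, a3) = ¬((¬a1 ∧ ¬a2) ∧ a3)

Only row (0,0,1) gives 0. So g is 1 everywhere except there — the complement of the minterm ¬a1·¬a2·a3.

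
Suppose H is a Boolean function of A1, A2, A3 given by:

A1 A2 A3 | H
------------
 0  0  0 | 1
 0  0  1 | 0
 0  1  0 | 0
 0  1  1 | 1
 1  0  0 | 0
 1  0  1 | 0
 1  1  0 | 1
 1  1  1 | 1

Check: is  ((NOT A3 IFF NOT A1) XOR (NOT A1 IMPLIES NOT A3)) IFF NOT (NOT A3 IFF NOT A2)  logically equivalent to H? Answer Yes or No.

Test each input against both H and the formula:
  A1=0, A2=0, A3=0: formula gives 1, H = 1 ✓
  A1=0, A2=0, A3=1: formula gives 0, H = 0 ✓
  A1=0, A2=1, A3=0: formula gives 0, H = 0 ✓
  A1=0, A2=1, A3=1: formula gives 1, H = 1 ✓
  A1=1, A2=0, A3=0: formula gives 0, H = 0 ✓
  … (the remaining 3 rows also agree.)
All 8 rows match — the expression computes H exactly.

Yes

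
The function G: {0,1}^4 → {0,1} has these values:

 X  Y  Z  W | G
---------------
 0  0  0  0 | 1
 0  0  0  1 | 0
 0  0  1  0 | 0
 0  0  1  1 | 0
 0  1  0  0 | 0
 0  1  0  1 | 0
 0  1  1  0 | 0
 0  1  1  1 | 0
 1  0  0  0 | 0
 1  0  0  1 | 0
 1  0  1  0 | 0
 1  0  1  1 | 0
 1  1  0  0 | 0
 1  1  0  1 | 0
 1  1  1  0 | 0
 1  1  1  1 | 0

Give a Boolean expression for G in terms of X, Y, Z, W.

The output is 1 only when every input is 0 — NOR of all inputs.

G(X, Y, Z, W) = NOT (((X OR Y) OR Z) OR W)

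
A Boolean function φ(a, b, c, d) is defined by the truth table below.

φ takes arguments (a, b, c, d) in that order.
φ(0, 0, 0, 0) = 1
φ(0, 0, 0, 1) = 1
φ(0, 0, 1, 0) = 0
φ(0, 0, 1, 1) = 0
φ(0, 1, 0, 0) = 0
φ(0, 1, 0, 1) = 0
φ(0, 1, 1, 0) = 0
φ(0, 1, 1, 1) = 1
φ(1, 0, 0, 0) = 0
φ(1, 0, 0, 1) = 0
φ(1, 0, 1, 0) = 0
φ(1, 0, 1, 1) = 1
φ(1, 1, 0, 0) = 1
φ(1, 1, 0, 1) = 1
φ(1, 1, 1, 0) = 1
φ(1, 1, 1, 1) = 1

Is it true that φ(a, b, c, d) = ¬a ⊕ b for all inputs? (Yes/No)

Test each input against both φ and the formula:
  a=0, b=0, c=0, d=0: formula gives 1, φ = 1 ✓
  a=0, b=0, c=0, d=1: formula gives 1, φ = 1 ✓
  a=0, b=0, c=1, d=0: formula gives 1, but φ = 0 ✗
Since they disagree at (0,0,1,0), the expression is not a correct formula for φ.

No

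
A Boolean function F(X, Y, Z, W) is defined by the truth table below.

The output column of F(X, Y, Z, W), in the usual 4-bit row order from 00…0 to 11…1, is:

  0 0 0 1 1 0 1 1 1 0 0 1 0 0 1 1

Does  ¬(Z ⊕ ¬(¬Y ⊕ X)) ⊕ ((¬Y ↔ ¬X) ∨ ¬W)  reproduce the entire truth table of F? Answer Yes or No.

Test each input against both F and the formula:
  X=0, Y=0, Z=0, W=0: formula gives 0, F = 0 ✓
  X=0, Y=0, Z=0, W=1: formula gives 0, F = 0 ✓
  X=0, Y=0, Z=1, W=0: formula gives 1, but F = 0 ✗
A single disagreement suffices: at (0,0,1,0) they differ, so the formula does not compute F.

No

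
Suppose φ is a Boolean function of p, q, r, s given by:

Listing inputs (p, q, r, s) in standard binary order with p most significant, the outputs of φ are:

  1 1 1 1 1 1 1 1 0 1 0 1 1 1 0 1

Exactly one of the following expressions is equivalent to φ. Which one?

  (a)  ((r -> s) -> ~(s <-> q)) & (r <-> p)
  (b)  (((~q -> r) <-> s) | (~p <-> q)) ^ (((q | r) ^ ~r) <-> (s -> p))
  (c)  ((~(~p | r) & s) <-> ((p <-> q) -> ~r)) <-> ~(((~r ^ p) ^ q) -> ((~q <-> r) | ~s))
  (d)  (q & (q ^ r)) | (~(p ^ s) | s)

d

(a) disagrees with φ on (0,0,0,0) (formula → 0, table → 1); rule it out.
(b) disagrees with φ on (0,0,0,0) (formula → 0, table → 1); rule it out.
(c) disagrees with φ on (0,0,0,1) (formula → 0, table → 1); rule it out.
That leaves (d). Evaluating it on every row reproduces the table of φ exactly.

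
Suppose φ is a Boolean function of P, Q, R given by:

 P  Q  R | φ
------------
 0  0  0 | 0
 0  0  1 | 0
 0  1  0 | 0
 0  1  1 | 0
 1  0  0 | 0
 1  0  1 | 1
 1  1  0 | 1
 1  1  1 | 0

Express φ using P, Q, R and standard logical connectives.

Collect the rows where φ=1 — (1,0,1), (1,1,0) — and write one minterm per row: P·¬Q·R, P·Q·¬R. Their union (logical OR) reproduces the table exactly.

φ(P, Q, R) = ((P and not Q) and R) or ((P and Q) and not R)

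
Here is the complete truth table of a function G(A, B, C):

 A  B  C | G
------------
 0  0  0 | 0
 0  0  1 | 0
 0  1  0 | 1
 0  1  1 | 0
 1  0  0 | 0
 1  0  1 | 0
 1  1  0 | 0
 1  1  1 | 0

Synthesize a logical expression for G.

G is 1 on exactly one input, (0,1,0), whose minterm is ¬A·B·¬C. So G is just that conjunction.

G(A, B, C) = (not A and B) and not C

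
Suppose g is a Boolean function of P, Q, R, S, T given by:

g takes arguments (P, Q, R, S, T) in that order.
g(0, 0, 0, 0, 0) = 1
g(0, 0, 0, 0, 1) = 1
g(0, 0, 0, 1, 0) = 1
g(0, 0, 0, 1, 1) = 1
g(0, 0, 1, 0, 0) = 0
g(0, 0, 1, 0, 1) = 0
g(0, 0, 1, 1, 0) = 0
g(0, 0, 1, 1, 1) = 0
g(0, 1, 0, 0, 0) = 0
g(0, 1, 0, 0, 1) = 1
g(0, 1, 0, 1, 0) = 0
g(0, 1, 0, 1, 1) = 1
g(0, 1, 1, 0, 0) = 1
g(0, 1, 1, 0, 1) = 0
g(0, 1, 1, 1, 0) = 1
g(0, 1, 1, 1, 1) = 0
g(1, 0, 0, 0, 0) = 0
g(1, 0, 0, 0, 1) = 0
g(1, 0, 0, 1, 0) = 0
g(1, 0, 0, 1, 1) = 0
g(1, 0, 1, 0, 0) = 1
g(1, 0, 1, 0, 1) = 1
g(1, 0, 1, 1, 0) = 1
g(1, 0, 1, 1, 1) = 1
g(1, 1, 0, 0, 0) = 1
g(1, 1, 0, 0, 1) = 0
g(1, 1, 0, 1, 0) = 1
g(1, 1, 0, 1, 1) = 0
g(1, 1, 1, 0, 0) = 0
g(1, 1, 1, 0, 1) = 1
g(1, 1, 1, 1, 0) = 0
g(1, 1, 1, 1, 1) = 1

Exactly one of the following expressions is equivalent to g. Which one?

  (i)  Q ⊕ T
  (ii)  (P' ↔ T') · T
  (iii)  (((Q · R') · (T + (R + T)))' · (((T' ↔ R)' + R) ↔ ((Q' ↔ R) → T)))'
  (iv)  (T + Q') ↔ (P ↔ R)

(i) fails at (0,0,0,0,0): the formula yields 0, g is 1.
(ii) fails at (0,0,0,0,0): the formula yields 0, g is 1.
(iii) fails at (0,0,0,0,0): the formula yields 0, g is 1.
That leaves (iv). Evaluating it on every row reproduces the table of g exactly.

iv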